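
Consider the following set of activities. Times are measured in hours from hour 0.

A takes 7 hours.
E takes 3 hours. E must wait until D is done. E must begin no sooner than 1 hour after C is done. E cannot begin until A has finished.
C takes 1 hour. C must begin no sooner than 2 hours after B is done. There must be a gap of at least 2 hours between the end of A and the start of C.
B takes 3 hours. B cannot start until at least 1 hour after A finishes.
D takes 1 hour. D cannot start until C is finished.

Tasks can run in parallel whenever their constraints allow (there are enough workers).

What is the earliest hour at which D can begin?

14

A can start immediately at hour 0; it finishes at hour 7.
B cannot begin until A (finishes hour 7, plus 1-hour gap → hour 8). It runs from hour 8 to 8 + 3 = hour 11.
For C: B (finishes hour 11, plus 2-hour gap → hour 13); A (finishes hour 7, plus 2-hour gap → hour 9). Taking the maximum gives a start of hour 13, and it finishes at 13 + 1 = hour 14.
D waits on C (finishes hour 14), so the earliest it can start is hour 14.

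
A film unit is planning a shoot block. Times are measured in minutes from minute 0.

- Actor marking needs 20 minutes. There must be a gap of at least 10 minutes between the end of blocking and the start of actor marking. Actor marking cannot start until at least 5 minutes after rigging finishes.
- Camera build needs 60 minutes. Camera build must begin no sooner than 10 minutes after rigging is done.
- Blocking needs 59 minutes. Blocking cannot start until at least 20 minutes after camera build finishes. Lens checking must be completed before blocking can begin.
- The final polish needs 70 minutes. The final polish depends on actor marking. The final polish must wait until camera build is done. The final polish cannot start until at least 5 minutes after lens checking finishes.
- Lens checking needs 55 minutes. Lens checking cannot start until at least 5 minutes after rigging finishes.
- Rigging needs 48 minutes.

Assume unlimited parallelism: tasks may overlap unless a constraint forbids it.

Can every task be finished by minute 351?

Rigging has no prerequisites, so it starts at minute 0 and finishes at minute 48.
After rigging (finishes minute 48, plus 5-minute gap → minute 53), lens checking can start at minute 53 and finishes at minute 108.
Camera build waits on rigging (finishes minute 48, plus 10-minute gap → minute 58), so it starts at minute 58 and finishes at 58 + 60 = minute 118.
For blocking: camera build (finishes minute 118, plus 20-minute gap → minute 138); lens checking (finishes minute 108). Taking the maximum gives a start of minute 138, and it finishes at 138 + 59 = minute 197.
Actor marking cannot start until blocking (finishes minute 197, plus 10-minute gap → minute 207); rigging (finishes minute 48, plus 5-minute gap → minute 53). The controlling bound is minute 207, so actor marking finishes at 207 + 20 = minute 227.
For the final polish: actor marking (finishes minute 227); camera build (finishes minute 118); lens checking (finishes minute 108, plus 5-minute gap → minute 113). Taking the maximum gives a start of minute 227, and it finishes at 227 + 70 = minute 297.
Every task is finished by minute 297, which is no later than the deadline of 351, so the schedule is feasible.

Yes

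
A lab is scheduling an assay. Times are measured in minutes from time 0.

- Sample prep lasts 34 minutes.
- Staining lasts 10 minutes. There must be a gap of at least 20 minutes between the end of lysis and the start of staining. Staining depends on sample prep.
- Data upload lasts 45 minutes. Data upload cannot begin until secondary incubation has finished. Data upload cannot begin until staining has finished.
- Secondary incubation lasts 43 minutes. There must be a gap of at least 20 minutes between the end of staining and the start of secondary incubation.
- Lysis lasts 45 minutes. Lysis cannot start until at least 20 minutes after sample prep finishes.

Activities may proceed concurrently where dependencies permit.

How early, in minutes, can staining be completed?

129

Sample prep can start immediately at minute 0; it finishes at minute 34.
Lysis cannot begin until sample prep (finishes minute 34, plus 20-minute gap → minute 54). It runs from minute 54 to 54 + 45 = minute 99.
Staining needs all of lysis (finishes minute 99, plus 20-minute gap → minute 119); sample prep (finishes minute 34). That puts its earliest start at minute 119; it finishes at 119 + 10 = minute 129.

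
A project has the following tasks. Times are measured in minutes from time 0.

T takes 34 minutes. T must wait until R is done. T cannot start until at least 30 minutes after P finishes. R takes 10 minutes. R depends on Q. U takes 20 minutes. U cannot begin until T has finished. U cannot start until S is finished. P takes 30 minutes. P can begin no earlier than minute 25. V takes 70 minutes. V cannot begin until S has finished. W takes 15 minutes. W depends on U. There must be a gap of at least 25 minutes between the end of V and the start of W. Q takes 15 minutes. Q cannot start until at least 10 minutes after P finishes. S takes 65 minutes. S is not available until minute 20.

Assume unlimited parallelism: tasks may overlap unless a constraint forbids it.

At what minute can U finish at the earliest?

144

S waits on its own release at minute 20, so it starts at minute 20 and finishes at 20 + 65 = minute 85.
P cannot begin until its own release at minute 25. It runs from minute 25 to 25 + 30 = minute 55.
Q waits on P (finishes minute 55, plus 10-minute gap → minute 65), so it starts at minute 65 and finishes at 65 + 15 = minute 80.
After Q (finishes minute 80), R can start at minute 80 and finishes at minute 90.
T needs all of R (finishes minute 90); P (finishes minute 55, plus 30-minute gap → minute 85). That puts its earliest start at minute 90; it finishes at 90 + 34 = minute 124.
For U: T (finishes minute 124); S (finishes minute 85). Taking the maximum gives a start of minute 124, and it finishes at 124 + 20 = minute 144.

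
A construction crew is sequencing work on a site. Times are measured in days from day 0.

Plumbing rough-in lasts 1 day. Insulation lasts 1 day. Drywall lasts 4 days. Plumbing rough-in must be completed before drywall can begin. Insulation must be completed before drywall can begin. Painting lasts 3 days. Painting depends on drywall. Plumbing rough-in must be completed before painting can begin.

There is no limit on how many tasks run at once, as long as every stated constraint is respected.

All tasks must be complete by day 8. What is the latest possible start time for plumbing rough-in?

Painting has no dependents, so it just needs to finish by day 8. Starting by 8 − 3 = day 5 achieves that.
Drywall must finish before painting (must start by day 5). With a 4-day duration, drywall must start by 5 − 4 = day 1.
Plumbing rough-in feeds drywall (must start by day 1); painting (must start by day 5). Taking the minimum, plumbing rough-in must finish by day 1 and start by 1 − 1 = day 0.

0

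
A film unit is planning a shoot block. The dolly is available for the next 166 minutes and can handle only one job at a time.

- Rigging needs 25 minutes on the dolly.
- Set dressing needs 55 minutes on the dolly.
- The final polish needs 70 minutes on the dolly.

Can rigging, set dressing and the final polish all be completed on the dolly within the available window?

Running back to back, the jobs need 25 + 55 + 70 = 150 minutes on the dolly.
Since 150 ≤ 166, they fit within the window.

Yes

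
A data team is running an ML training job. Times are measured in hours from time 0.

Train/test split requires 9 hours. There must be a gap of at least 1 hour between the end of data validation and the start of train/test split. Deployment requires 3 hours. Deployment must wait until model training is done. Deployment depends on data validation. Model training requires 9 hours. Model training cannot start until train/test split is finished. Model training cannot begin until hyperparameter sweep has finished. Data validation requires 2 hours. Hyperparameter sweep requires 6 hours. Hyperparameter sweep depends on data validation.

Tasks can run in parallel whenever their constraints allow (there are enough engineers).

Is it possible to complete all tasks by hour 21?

Data validation has no prerequisites, so it starts at hour 0 and finishes at hour 2.
Hyperparameter sweep waits on data validation (finishes hour 2), so it starts at hour 2 and finishes at 2 + 6 = hour 8.
After data validation (finishes hour 2, plus 1-hour gap → hour 3), train/test split can start at hour 3 and finishes at hour 12.
Model training has to wait for train/test split (finishes hour 12); hyperparameter sweep (finishes hour 8). The latest of these is hour 12, so model training runs hour 12 to 12 + 9 = hour 21.
For deployment: model training (finishes hour 21); data validation (finishes hour 2). Taking the maximum gives a start of hour 21, and it finishes at 21 + 3 = hour 24.
The earliest everything can be done is hour 24, which is after the deadline of 21, so it is not possible.

No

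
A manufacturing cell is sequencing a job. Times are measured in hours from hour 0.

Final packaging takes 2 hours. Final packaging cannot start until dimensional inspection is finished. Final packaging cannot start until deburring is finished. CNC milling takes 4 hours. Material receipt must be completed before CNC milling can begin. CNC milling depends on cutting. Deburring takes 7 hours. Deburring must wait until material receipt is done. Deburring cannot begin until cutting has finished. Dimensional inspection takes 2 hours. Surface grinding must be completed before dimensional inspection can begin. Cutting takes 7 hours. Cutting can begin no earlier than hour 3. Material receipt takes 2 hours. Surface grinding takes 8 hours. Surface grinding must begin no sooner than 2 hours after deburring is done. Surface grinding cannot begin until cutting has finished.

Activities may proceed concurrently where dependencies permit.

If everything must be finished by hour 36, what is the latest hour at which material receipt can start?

13

Final packaging must finish by hour 36; it takes 2 hours, so it must start by 36 − 2 = hour 34.
Dimensional inspection has to be done before final packaging (must start by hour 34). That means finishing by hour 34, i.e. starting by 34 − 2 = hour 32.
Since dimensional inspection (must start by hour 32) depends on it, surface grinding must finish by hour 32. Backing off its 8-hour duration gives a latest start of hour 24.
Deburring feeds surface grinding (must start by hour 24, minus 2-hour gap → hour 22); final packaging (must start by hour 34). Taking the minimum, deburring must finish by hour 22 and start by 22 − 7 = hour 15.
To finish by hour 36, CNC milling (duration 4) must start no later than hour 32.
Material receipt feeds deburring (must start by hour 15); CNC milling (must start by hour 32). Taking the minimum, material receipt must finish by hour 15 and start by 15 − 2 = hour 13.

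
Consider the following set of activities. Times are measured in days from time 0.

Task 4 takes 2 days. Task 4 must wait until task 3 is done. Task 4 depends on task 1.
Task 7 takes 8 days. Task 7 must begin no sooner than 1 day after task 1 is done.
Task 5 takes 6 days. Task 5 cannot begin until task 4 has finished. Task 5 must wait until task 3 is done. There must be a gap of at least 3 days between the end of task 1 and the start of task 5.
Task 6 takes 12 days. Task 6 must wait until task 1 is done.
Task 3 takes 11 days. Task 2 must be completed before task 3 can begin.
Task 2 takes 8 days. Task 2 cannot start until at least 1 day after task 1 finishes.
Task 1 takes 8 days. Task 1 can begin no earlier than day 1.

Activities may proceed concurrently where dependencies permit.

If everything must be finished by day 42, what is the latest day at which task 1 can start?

Nothing follows task 5; the deadline of day 42 is its only limit. It must start by 42 − 6 = day 36.
Task 4 feeds into task 5 (must start by day 36); so task 4 must finish by day 36 and therefore start by day 34.
Task 3 feeds task 4 (must start by day 34); task 5 (must start by day 36). Taking the minimum, task 3 must finish by day 34 and start by 34 − 11 = day 23.
Task 2 has to be done before task 3 (must start by day 23). That means finishing by day 23, i.e. starting by 23 − 8 = day 15.
To finish by day 42, task 6 (duration 12) must start no later than day 30.
Task 7 must finish by day 42; it takes 8 days, so it must start by 42 − 8 = day 34.
Task 1 must finish in time for task 2 (must start by day 15, minus 1-day gap → day 14); task 4 (must start by day 34); task 5 (must start by day 36, minus 3-day gap → day 33); task 6 (must start by day 30); task 7 (must start by day 34, minus 1-day gap → day 33). The tightest is day 14, so task 1 must start by 14 − 8 = day 6.

6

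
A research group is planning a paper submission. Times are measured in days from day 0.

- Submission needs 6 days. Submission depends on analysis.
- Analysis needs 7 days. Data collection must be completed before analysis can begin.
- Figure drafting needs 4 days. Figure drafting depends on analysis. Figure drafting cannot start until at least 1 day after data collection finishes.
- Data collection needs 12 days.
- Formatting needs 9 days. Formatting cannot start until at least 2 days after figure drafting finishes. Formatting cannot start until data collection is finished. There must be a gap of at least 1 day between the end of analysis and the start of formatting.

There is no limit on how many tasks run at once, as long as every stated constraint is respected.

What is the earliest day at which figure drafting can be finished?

Data collection has no prerequisites, so it starts at day 0 and finishes at day 12.
After data collection (finishes day 12), analysis can start at day 12 and finishes at day 19.
Figure drafting has to wait for analysis (finishes day 19); data collection (finishes day 12, plus 1-day gap → day 13). The latest of these is day 19, so figure drafting runs day 19 to 19 + 4 = day 23.

23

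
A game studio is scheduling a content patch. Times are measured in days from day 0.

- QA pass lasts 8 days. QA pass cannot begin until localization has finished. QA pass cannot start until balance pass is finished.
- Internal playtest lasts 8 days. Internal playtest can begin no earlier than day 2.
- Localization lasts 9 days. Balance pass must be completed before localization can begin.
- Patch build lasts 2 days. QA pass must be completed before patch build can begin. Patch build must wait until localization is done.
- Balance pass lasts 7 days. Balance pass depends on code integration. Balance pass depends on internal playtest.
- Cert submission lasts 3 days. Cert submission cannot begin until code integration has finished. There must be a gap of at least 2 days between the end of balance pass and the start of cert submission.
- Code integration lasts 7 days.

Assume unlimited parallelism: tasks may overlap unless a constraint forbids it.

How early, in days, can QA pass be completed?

After its own release at day 2, internal playtest can start at day 2 and finishes at day 10.
Code integration has no prerequisites, so it starts at day 0 and finishes at day 7.
Balance pass needs all of code integration (finishes day 7); internal playtest (finishes day 10). That puts its earliest start at day 10; it finishes at 10 + 7 = day 17.
Localization cannot begin until balance pass (finishes day 17). It runs from day 17 to 17 + 9 = day 26.
For QA pass: localization (finishes day 26); balance pass (finishes day 17). Taking the maximum gives a start of day 26, and it finishes at 26 + 8 = day 34.

34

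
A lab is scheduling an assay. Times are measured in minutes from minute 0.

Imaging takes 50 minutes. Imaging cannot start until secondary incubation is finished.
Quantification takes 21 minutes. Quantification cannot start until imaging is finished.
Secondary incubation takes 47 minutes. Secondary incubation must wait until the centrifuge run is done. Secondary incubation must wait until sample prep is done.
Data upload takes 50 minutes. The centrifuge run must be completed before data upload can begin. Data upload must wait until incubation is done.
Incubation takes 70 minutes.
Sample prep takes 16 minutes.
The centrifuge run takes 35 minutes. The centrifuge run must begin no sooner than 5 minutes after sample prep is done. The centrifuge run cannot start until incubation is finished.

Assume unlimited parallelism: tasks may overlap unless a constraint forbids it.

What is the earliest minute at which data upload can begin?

Incubation has no prerequisites, so it starts at minute 0 and finishes at minute 70.
Sample prep has no prerequisites, so it starts at minute 0 and finishes at minute 16.
The centrifuge run has to wait for sample prep (finishes minute 16, plus 5-minute gap → minute 21); incubation (finishes minute 70). The latest of these is minute 70, so the centrifuge run runs minute 70 to 70 + 35 = minute 105.
Data upload waits on the centrifuge run (finishes minute 105); incubation (finishes minute 70). The latest of these is minute 105, which is the earliest data upload can start.

105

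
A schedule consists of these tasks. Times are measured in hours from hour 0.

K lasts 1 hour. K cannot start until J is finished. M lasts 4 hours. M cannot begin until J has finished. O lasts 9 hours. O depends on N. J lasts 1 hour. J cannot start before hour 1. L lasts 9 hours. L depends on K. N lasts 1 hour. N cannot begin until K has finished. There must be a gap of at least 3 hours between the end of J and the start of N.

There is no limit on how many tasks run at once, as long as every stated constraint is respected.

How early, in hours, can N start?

5

J waits on its own release at hour 1, so it starts at hour 1 and finishes at 1 + 1 = hour 2.
After J (finishes hour 2), K can start at hour 2 and finishes at hour 3.
N waits on K (finishes hour 3); J (finishes hour 2, plus 3-hour gap → hour 5). The latest of these is hour 5, which is the earliest N can start.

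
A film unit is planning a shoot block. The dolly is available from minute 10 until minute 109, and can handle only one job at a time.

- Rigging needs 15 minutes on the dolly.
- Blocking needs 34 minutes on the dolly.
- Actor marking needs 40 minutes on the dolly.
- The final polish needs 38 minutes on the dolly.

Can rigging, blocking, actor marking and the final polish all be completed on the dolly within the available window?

No

The dolly window is 109 − 10 = 99 minutes.
Running back to back, the jobs need 15 + 34 + 40 + 38 = 127 minutes on the dolly.
Since 127 > 99, they cannot all fit.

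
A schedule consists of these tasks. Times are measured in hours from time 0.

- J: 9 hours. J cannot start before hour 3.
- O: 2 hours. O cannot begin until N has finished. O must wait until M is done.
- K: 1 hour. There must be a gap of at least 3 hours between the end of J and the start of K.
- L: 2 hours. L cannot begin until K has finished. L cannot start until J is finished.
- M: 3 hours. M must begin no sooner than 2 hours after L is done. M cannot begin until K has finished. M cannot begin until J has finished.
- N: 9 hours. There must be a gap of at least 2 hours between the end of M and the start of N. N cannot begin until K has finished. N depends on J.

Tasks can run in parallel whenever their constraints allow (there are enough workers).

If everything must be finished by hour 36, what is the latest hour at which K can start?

O has no dependents, so it just needs to finish by hour 36. Starting by 36 − 2 = hour 34 achieves that.
N feeds into O (must start by hour 34); so N must finish by hour 34 and therefore start by hour 25.
M feeds N (must start by hour 25, minus 2-hour gap → hour 23); O (must start by hour 34). Taking the minimum, M must finish by hour 23 and start by 23 − 3 = hour 20.
L feeds into M (must start by hour 20, minus 2-hour gap → hour 18); so L must finish by hour 18 and therefore start by hour 16.
K must finish in time for L (must start by hour 16); M (must start by hour 20); N (must start by hour 25). The tightest is hour 16, so K must start by 16 − 1 = hour 15.

15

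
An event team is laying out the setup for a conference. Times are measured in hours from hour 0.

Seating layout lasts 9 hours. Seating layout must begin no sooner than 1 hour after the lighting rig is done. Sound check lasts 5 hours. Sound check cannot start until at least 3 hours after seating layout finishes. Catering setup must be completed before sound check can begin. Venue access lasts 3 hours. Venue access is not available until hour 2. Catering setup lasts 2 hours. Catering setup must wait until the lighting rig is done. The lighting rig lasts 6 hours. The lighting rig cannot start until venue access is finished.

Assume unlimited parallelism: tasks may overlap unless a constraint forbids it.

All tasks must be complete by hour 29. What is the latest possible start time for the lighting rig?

5

Sound check has no dependents, so it just needs to finish by hour 29. Starting by 29 − 5 = hour 24 achieves that.
Seating layout must finish before sound check (must start by hour 24, minus 3-hour gap → hour 21). With a 9-hour duration, seating layout must start by 21 − 9 = hour 12.
Catering setup feeds into sound check (must start by hour 24); so catering setup must finish by hour 24 and therefore start by hour 22.
The lighting rig feeds seating layout (must start by hour 12, minus 1-hour gap → hour 11); catering setup (must start by hour 22). Taking the minimum, the lighting rig must finish by hour 11 and start by 11 − 6 = hour 5.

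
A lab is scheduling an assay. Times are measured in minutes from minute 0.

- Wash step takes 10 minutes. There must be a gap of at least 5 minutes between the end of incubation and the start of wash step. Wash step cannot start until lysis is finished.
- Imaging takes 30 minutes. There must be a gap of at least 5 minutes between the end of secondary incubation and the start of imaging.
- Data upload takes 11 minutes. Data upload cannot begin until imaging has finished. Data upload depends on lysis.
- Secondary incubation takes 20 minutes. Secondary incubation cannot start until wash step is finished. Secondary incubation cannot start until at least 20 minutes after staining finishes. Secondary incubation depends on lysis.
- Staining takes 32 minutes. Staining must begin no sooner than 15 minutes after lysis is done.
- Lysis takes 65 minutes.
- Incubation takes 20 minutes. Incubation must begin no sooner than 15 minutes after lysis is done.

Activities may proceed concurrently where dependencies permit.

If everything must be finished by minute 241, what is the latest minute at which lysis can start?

43

To finish by minute 241, data upload (duration 11) must start no later than minute 230.
Imaging has to be done before data upload (must start by minute 230). That means finishing by minute 230, i.e. starting by 230 − 30 = minute 200.
Secondary incubation has to be done before imaging (must start by minute 200, minus 5-minute gap → minute 195). That means finishing by minute 195, i.e. starting by 195 − 20 = minute 175.
Wash step has to be done before secondary incubation (must start by minute 175). That means finishing by minute 175, i.e. starting by 175 − 10 = minute 165.
Incubation must finish before wash step (must start by minute 165, minus 5-minute gap → minute 160). With a 20-minute duration, incubation must start by 160 − 20 = minute 140.
Staining feeds into secondary incubation (must start by minute 175, minus 20-minute gap → minute 155); so staining must finish by minute 155 and therefore start by minute 123.
Lysis has several dependents: incubation (must start by minute 140, minus 15-minute gap → minute 125); wash step (must start by minute 165); staining (must start by minute 123, minus 15-minute gap → minute 108); secondary incubation (must start by minute 175); data upload (must start by minute 230). The earliest of those limits is minute 108, so lysis must start by 108 − 65 = minute 43.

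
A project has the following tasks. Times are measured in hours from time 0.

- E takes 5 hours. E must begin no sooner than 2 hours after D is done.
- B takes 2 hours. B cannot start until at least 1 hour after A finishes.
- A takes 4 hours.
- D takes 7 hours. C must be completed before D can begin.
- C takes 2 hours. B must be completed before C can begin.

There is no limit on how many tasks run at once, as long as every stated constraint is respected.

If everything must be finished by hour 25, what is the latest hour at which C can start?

Nothing follows E; the deadline of hour 25 is its only limit. It must start by 25 − 5 = hour 20.
Since E (must start by hour 20, minus 2-hour gap → hour 18) depends on it, D must finish by hour 18. Backing off its 7-hour duration gives a latest start of hour 11.
C must finish before D (must start by hour 11). With a 2-hour duration, C must start by 11 − 2 = hour 9.

9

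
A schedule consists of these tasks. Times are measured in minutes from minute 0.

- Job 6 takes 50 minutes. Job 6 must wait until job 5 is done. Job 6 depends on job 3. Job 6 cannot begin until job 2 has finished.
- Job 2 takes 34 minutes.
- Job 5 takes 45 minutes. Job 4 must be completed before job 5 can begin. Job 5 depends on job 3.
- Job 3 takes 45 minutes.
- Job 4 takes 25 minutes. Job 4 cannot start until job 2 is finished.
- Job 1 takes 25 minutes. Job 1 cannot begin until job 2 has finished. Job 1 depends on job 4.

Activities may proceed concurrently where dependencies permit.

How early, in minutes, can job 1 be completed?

Job 2 has no prerequisites, so it starts at minute 0 and finishes at minute 34.
After job 2 (finishes minute 34), job 4 can start at minute 34 and finishes at minute 59.
Job 1 needs all of job 2 (finishes minute 34); job 4 (finishes minute 59). That puts its earliest start at minute 59; it finishes at 59 + 25 = minute 84.

84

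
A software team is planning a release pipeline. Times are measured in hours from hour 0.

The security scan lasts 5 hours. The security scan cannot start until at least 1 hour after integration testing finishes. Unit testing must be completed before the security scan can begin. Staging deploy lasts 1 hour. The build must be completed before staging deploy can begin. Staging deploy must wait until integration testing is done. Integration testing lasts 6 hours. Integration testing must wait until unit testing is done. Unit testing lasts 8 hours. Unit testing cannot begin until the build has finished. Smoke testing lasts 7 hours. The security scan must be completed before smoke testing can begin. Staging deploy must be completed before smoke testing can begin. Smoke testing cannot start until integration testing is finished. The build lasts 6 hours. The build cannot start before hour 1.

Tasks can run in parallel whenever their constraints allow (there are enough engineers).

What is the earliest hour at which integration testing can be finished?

21

The build waits on its own release at hour 1, so it starts at hour 1 and finishes at 1 + 6 = hour 7.
Unit testing cannot begin until the build (finishes hour 7). It runs from hour 7 to 7 + 8 = hour 15.
Integration testing cannot begin until unit testing (finishes hour 15). It runs from hour 15 to 15 + 6 = hour 21.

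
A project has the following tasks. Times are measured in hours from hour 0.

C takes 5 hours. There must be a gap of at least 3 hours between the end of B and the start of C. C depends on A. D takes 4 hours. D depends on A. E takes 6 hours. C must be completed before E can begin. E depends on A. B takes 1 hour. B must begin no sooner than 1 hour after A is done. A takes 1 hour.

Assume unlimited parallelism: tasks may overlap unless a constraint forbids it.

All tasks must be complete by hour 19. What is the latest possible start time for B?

4

Nothing follows E; the deadline of hour 19 is its only limit. It must start by 19 − 6 = hour 13.
C feeds into E (must start by hour 13); so C must finish by hour 13 and therefore start by hour 8.
B has to be done before C (must start by hour 8, minus 3-hour gap → hour 5). That means finishing by hour 5, i.e. starting by 5 − 1 = hour 4.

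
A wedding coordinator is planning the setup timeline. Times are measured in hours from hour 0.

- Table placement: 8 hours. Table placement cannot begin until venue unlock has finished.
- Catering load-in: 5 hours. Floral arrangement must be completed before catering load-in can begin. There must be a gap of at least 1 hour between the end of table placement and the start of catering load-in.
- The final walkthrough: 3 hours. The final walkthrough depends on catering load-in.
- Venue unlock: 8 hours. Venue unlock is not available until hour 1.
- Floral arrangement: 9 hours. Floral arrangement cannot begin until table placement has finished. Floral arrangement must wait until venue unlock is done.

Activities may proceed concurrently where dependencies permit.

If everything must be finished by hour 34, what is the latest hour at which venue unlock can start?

1

Nothing follows the final walkthrough; the deadline of hour 34 is its only limit. It must start by 34 − 3 = hour 31.
Since the final walkthrough (must start by hour 31) depends on it, catering load-in must finish by hour 31. Backing off its 5-hour duration gives a latest start of hour 26.
Floral arrangement feeds into catering load-in (must start by hour 26); so floral arrangement must finish by hour 26 and therefore start by hour 17.
Table placement must finish in time for floral arrangement (must start by hour 17); catering load-in (must start by hour 26, minus 1-hour gap → hour 25). The tightest is hour 17, so table placement must start by 17 − 8 = hour 9.
Venue unlock must finish in time for table placement (must start by hour 9); floral arrangement (must start by hour 17). The tightest is hour 9, so venue unlock must start by 9 − 8 = hour 1.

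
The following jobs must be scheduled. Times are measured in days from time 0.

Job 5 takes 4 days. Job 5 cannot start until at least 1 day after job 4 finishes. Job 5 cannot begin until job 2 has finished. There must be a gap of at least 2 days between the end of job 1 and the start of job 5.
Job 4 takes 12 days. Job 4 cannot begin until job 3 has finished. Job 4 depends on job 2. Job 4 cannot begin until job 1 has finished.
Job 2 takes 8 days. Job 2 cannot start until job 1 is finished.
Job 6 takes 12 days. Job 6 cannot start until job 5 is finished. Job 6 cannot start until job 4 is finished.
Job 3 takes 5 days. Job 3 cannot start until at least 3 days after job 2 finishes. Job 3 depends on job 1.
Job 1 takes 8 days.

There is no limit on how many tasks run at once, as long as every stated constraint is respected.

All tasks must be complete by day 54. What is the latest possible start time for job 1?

1

Nothing follows job 6; the deadline of day 54 is its only limit. It must start by 54 − 12 = day 42.
Job 5 has to be done before job 6 (must start by day 42). That means finishing by day 42, i.e. starting by 42 − 4 = day 38.
Job 4 must finish in time for job 5 (must start by day 38, minus 1-day gap → day 37); job 6 (must start by day 42). The tightest is day 37, so job 4 must start by 37 − 12 = day 25.
Job 3 has to be done before job 4 (must start by day 25). That means finishing by day 25, i.e. starting by 25 − 5 = day 20.
Job 2 has several dependents: job 3 (must start by day 20, minus 3-day gap → day 17); job 4 (must start by day 25); job 5 (must start by day 38). The earliest of those limits is day 17, so job 2 must start by 17 − 8 = day 9.
Job 1 must finish in time for job 2 (must start by day 9); job 3 (must start by day 20); job 4 (must start by day 25); job 5 (must start by day 38, minus 2-day gap → day 36). The tightest is day 9, so job 1 must start by 9 − 8 = day 1.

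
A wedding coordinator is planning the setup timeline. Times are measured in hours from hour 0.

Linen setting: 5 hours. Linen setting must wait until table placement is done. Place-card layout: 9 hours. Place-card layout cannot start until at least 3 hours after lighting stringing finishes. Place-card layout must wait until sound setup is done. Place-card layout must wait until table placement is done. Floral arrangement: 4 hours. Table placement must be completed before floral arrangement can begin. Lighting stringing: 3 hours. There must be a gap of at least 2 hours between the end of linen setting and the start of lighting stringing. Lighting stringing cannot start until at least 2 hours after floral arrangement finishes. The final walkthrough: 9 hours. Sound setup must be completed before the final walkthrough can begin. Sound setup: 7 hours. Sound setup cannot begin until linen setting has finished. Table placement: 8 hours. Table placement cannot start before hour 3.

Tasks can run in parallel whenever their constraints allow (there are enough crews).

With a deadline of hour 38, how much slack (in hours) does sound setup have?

6

After its own release at hour 3, table placement can start at hour 3 and finishes at hour 11.
Linen setting cannot begin until table placement (finishes hour 11). It runs from hour 11 to 11 + 5 = hour 16.
After linen setting (finishes hour 16), sound setup can start at hour 16 and finishes at hour 23.

Working backward from the deadline:
Nothing follows place-card layout; the deadline of hour 38 is its only limit. It must start by 38 − 9 = hour 29.
The final walkthrough must finish by hour 38; it takes 9 hours, so it must start by 38 − 9 = hour 29.
Sound setup feeds place-card layout (must start by hour 29); the final walkthrough (must start by hour 29). Taking the minimum, sound setup must finish by hour 29 and start by 29 − 7 = hour 22.
So sound setup can start as early as hour 16 and as late as hour 22, giving 22 − 16 = 6 hours of slack.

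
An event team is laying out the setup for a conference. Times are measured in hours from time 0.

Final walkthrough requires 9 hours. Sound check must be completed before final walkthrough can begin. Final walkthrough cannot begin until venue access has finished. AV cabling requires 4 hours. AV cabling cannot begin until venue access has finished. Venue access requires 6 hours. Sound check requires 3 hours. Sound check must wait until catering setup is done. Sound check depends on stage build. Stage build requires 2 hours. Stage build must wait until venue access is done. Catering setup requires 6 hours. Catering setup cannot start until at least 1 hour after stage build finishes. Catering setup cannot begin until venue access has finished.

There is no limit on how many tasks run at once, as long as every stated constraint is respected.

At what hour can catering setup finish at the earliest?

Venue access has no prerequisites, so it starts at hour 0 and finishes at hour 6.
After venue access (finishes hour 6), stage build can start at hour 6 and finishes at hour 8.
Catering setup needs all of stage build (finishes hour 8, plus 1-hour gap → hour 9); venue access (finishes hour 6). That puts its earliest start at hour 9; it finishes at 9 + 6 = hour 15.

15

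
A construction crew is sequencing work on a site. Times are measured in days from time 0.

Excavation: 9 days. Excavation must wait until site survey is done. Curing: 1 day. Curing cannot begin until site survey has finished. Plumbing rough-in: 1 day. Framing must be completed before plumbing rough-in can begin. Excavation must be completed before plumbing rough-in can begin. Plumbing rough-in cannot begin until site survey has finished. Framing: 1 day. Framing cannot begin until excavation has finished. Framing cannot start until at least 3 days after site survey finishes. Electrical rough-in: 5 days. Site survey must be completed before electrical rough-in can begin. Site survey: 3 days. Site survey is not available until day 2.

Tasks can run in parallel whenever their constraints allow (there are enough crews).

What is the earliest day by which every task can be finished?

Site survey waits on its own release at day 2, so it starts at day 2 and finishes at 2 + 3 = day 5.
Electrical rough-in cannot begin until site survey (finishes day 5). It runs from day 5 to 5 + 5 = day 10.
After site survey (finishes day 5), curing can start at day 5 and finishes at day 6.
After site survey (finishes day 5), excavation can start at day 5 and finishes at day 14.
For framing: excavation (finishes day 14); site survey (finishes day 5, plus 3-day gap → day 8). Taking the maximum gives a start of day 14, and it finishes at 14 + 1 = day 15.
Plumbing rough-in needs all of framing (finishes day 15); excavation (finishes day 14); site survey (finishes day 5). That puts its earliest start at day 15; it finishes at 15 + 1 = day 16.
All tasks are finished once the last one completes. Finish times: Site survey at 5, Excavation at 14, Curing at 6, Framing at 15, Plumbing rough-in at 16, Electrical rough-in at 10. The latest is day 16.

16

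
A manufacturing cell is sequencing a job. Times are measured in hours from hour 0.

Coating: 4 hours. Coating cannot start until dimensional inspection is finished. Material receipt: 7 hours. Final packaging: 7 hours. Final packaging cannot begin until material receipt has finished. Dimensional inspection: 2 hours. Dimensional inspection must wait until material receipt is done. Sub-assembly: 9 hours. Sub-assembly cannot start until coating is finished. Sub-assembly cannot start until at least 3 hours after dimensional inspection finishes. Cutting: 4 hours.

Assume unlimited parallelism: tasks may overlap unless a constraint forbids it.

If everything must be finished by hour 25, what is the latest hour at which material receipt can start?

Sub-assembly has no dependents, so it just needs to finish by hour 25. Starting by 25 − 9 = hour 16 achieves that.
Coating feeds into sub-assembly (must start by hour 16); so coating must finish by hour 16 and therefore start by hour 12.
Dimensional inspection feeds coating (must start by hour 12); sub-assembly (must start by hour 16, minus 3-hour gap → hour 13). Taking the minimum, dimensional inspection must finish by hour 12 and start by 12 − 2 = hour 10.
To finish by hour 25, final packaging (duration 7) must start no later than hour 18.
Material receipt has several dependents: dimensional inspection (must start by hour 10); final packaging (must start by hour 18). The earliest of those limits is hour 10, so material receipt must start by 10 − 7 = hour 3.

3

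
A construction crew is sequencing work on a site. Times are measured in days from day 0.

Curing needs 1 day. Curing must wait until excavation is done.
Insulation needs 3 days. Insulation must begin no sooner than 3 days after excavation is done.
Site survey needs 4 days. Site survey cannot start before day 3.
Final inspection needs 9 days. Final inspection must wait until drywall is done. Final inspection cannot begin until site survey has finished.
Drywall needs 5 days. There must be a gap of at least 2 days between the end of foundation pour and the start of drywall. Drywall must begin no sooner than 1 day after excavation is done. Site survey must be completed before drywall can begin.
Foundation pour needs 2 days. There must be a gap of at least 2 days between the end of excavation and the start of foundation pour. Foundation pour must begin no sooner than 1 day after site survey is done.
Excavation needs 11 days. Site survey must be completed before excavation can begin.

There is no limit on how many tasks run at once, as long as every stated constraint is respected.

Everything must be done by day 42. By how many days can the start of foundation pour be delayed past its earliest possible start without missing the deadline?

4

Site survey cannot begin until its own release at day 3. It runs from day 3 to 3 + 4 = day 7.
Excavation waits on site survey (finishes day 7), so it starts at day 7 and finishes at 7 + 11 = day 18.
For foundation pour: excavation (finishes day 18, plus 2-day gap → day 20); site survey (finishes day 7, plus 1-day gap → day 8). Taking the maximum gives a start of day 20, and it finishes at 20 + 2 = day 22.

Working backward from the deadline:
Final inspection must finish by day 42; it takes 9 days, so it must start by 42 − 9 = day 33.
Drywall has to be done before final inspection (must start by day 33). That means finishing by day 33, i.e. starting by 33 − 5 = day 28.
Foundation pour has to be done before drywall (must start by day 28, minus 2-day gap → day 26). That means finishing by day 26, i.e. starting by 26 − 2 = day 24.
So foundation pour can start as early as day 20 and as late as day 24, giving 24 − 20 = 4 days of slack.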